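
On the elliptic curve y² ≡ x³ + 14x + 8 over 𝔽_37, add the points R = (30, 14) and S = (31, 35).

(10, 36)

(30, 14) + (31, 35). λ = (35 - 14)/(31 - 30) ≡ 21/1 mod 37. 1⁻¹ ≡ 1 (mod 37), so λ ≡ 21.
  x = λ² - 30 - 31 = 441 - 61 ≡ 10; y = λ·(30 - 10) - 14 ≡ 36. → (10, 36)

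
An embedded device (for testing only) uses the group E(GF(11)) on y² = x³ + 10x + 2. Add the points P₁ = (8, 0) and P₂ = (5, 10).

(8, 0) + (5, 10). λ = (10 - 0)/(5 - 8) ≡ 10/8 mod 11. 8⁻¹ ≡ 7 (mod 11), so λ ≡ 4.
  x = λ² - 8 - 5 = 16 - 13 ≡ 3; y = λ·(8 - 3) - 0 ≡ 9. → (3, 9)

(3, 9)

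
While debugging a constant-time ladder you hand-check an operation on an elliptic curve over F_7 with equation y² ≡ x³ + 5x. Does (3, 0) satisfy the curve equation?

y² = 0² ≡ 0; x³ + 5x + 0 = 42 ≡ 0 (mod 7). 0 = 0.

yes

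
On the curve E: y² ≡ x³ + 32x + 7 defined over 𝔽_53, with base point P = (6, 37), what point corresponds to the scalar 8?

(4, 26)

Double-and-add on 8 = (1000)₂. Start with P = (6, 37) for the leading 1-bit.
double: tangent at (6, 37): λ = (3·6² + 32)/(2·37) ≡ 34/21. 21⁻¹ ≡ 48 (mod 53) since 21·48 = 1008 ≡ 1, so λ ≡ 34·48 ≡ 42.
  x = λ² - 6 - 6 = 1764 - 12 ≡ 3; y = λ·(6 - 3) - 37 ≡ 36. → (3, 36)
double: tangent at (3, 36): λ = (3·3² + 32)/(2·36) ≡ 6/19. 19⁻¹ ≡ 14 (mod 53), so λ ≡ 6·14 ≡ 31.
  x = λ² - 3 - 3 = 961 - 6 ≡ 1; y = λ·(3 - 1) - 36 ≡ 26. → (1, 26)
double: tangent at (1, 26): λ = (3·1² + 32)/(2·26) ≡ 35/52. 52⁻¹ ≡ 52 (mod 53) since 52·52 = 2704 ≡ 1, so λ ≡ 35·52 ≡ 18.
  x = λ² - 1 - 1 = 324 - 2 ≡ 4; y = λ·(1 - 4) - 26 ≡ 26. → (4, 26)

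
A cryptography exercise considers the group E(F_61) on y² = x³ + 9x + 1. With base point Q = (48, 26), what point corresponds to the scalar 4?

(19, 57)

Repeated addition: build up to 4Q.
2Q: tangent at (48, 26): λ = (3·48² + 9)/(2·26) ≡ 28/52. 52⁻¹ ≡ 27 (mod 61) since 52·27 = 1404 ≡ 1, so λ ≡ 28·27 ≡ 24.
  x = λ² - 48 - 48 = 576 - 96 ≡ 53; y = λ·(48 - 53) - 26 ≡ 37. → (53, 37)
3Q: (53, 37) + (48, 26). λ = (26 - 37)/(48 - 53) ≡ 50/56 mod 61. 56⁻¹ ≡ 12 (mod 61), so λ ≡ 51.
  x = λ² - 53 - 48 = 2601 - 101 ≡ 60; y = λ·(53 - 60) - 37 ≡ 33. → (60, 33)
4Q: (60, 33) + (48, 26). λ = (26 - 33)/(48 - 60) ≡ 54/49 mod 61. 49⁻¹ ≡ 5 (mod 61), so λ ≡ 26.
  x = λ² - 60 - 48 = 676 - 108 ≡ 19; y = λ·(60 - 19) - 33 ≡ 57. → (19, 57)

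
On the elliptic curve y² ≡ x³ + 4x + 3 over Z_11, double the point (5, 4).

tangent at (5, 4): λ = (3·5² + 4)/(2·4) ≡ 2/8. 8⁻¹ ≡ 7 (mod 11) since 8·7 = 56 ≡ 1, so λ ≡ 2·7 ≡ 3.
  x = λ² - 5 - 5 = 9 - 10 ≡ 10; y = λ·(5 - 10) - 4 ≡ 3. → (10, 3)

(10, 3)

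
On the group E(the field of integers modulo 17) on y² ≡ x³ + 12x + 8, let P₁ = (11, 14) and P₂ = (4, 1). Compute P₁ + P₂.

(11, 3)

(11, 14) + (4, 1). λ = (1 - 14)/(4 - 11) ≡ 4/10 mod 17. 10⁻¹ ≡ 12 (mod 17), so λ ≡ 14.
  x = λ² - 11 - 4 = 196 - 15 ≡ 11; y = λ·(11 - 11) - 14 ≡ 3. → (11, 3)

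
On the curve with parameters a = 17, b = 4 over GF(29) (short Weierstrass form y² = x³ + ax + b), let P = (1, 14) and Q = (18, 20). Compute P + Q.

(1, 14) + (18, 20). λ = (20 - 14)/(18 - 1) ≡ 6/17 mod 29. 17⁻¹ ≡ 12 (mod 29) since 17·12 = 204 ≡ 1, so λ ≡ 14.
  x = λ² - 1 - 18 = 196 - 19 ≡ 3; y = λ·(1 - 3) - 14 ≡ 16. → (3, 16)

(3, 16)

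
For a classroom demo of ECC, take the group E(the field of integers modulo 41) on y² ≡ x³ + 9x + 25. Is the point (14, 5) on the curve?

y² = 5² ≡ 25; x³ + 9x + 25 = 2895 ≡ 25 (mod 41). 25 = 25.

yes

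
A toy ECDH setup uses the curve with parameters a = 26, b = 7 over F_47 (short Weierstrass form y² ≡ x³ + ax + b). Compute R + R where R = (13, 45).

(37, 4)

tangent at (13, 45): λ = (3·13² + 26)/(2·45) ≡ 16/43. 43⁻¹ ≡ 35 (mod 47), so λ ≡ 16·35 ≡ 43.
  x = λ² - 13 - 13 = 1849 - 26 ≡ 37; y = λ·(13 - 37) - 45 ≡ 4. → (37, 4)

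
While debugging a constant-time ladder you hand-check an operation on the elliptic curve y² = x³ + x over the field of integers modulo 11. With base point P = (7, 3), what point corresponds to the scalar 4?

Double-and-add on 4 = (100)₂. Start with P = (7, 3) for the leading 1-bit.
double: tangent at (7, 3): λ = (3·7² + 1)/(2·3) ≡ 5/6. 6⁻¹ ≡ 2 (mod 11) since 6·2 = 12 ≡ 1, so λ ≡ 5·2 ≡ 10.
  x = λ² - 7 - 7 = 100 - 14 ≡ 9; y = λ·(7 - 9) - 3 ≡ 10. → (9, 10)
double: tangent at (9, 10): λ = (3·9² + 1)/(2·10) ≡ 2/9. 9⁻¹ ≡ 5 (mod 11), so λ ≡ 2·5 ≡ 10.
  x = λ² - 9 - 9 = 100 - 18 ≡ 5; y = λ·(9 - 5) - 10 ≡ 8. → (5, 8)

(5, 8)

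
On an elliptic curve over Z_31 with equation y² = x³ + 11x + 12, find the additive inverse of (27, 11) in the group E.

-(27, 11) = (27, -11 mod 31) = (27, 20).

(27, 20)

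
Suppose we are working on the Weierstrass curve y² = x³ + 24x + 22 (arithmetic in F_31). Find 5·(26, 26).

Write P = (26, 26).
Repeated addition: build up to 5P.
2P: tangent at (26, 26): λ = (3·26² + 24)/(2·26) ≡ 6/21. 21⁻¹ ≡ 3 (mod 31), so λ ≡ 6·3 ≡ 18.
  x = λ² - 26 - 26 = 324 - 52 ≡ 24; y = λ·(26 - 24) - 26 ≡ 10. → (24, 10)
3P: (24, 10) + (26, 26). λ = (26 - 10)/(26 - 24) ≡ 16/2 mod 31. 2⁻¹ ≡ 16 (mod 31), so λ ≡ 8.
  x = λ² - 24 - 26 = 64 - 50 ≡ 14; y = λ·(24 - 14) - 10 ≡ 8. → (14, 8)
4P: (14, 8) + (26, 26). λ = (26 - 8)/(26 - 14) ≡ 18/12 mod 31. 12⁻¹ ≡ 13 (mod 31) since 12·13 = 156 ≡ 1, so λ ≡ 17.
  x = λ² - 14 - 26 = 289 - 40 ≡ 1; y = λ·(14 - 1) - 8 ≡ 27. → (1, 27)
5P: (1, 27) + (26, 26). λ = (26 - 27)/(26 - 1) ≡ 30/25 mod 31. 25⁻¹ ≡ 5 (mod 31), so λ ≡ 26.
  x = λ² - 1 - 26 = 676 - 27 ≡ 29; y = λ·(1 - 29) - 27 ≡ 20. → (29, 20)

(29, 20)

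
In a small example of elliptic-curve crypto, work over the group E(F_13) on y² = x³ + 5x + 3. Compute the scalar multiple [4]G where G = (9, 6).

Repeated addition: build up to 4G.
2G: tangent at (9, 6): λ = (3·9² + 5)/(2·6) ≡ 1/12. 12⁻¹ ≡ 12 (mod 13) since 12·12 = 144 ≡ 1, so λ ≡ 1·12 ≡ 12.
  x = λ² - 9 - 9 = 144 - 18 ≡ 9; y = λ·(9 - 9) - 6 ≡ 7. → (9, 7)
3G: (9, 7) + (9, 6): same x and y₁ ≡ -y₂, so the sum is 𝒪.
4G: 𝒪 + (9, 6) = (9, 6) (identity).

(9, 6)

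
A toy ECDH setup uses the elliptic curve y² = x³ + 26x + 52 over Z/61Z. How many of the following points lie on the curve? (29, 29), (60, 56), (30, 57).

2

(29, 29): 29² ≡ 48, rhs ≡ 2 → off.
(60, 56): 56² ≡ 25, rhs ≡ 25 → on.
(30, 57): 57² ≡ 16, rhs ≡ 16 → on.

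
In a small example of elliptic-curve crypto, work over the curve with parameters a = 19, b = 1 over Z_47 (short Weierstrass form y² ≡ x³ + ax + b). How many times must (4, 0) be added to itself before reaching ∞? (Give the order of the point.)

2P: (4, 0) + (4, 0): same x and y₁ ≡ -y₂, so the sum is ∞.
2P = ∞, so the order is 2.

2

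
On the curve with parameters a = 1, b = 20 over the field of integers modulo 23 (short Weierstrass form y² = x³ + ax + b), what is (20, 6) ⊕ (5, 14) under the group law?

(20, 6) + (5, 14). λ = (14 - 6)/(5 - 20) ≡ 8/8 mod 23. 8⁻¹ ≡ 3 (mod 23) since 8·3 = 24 ≡ 1, so λ ≡ 1.
  x = λ² - 20 - 5 = 1 - 25 ≡ 22; y = λ·(20 - 22) - 6 ≡ 15. → (22, 15)

(22, 15)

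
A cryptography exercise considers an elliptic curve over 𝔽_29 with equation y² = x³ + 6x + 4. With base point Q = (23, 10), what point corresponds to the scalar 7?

Repeated addition: build up to 7Q.
2Q: tangent at (23, 10): λ = (3·23² + 6)/(2·10) ≡ 27/20. 20⁻¹ ≡ 16 (mod 29), so λ ≡ 27·16 ≡ 26.
  x = λ² - 23 - 23 = 676 - 46 ≡ 21; y = λ·(23 - 21) - 10 ≡ 13. → (21, 13)
3Q: (21, 13) + (23, 10). λ = (10 - 13)/(23 - 21) ≡ 26/2 mod 29. 2⁻¹ ≡ 15 (mod 29), so λ ≡ 13.
  x = λ² - 21 - 23 = 169 - 44 ≡ 9; y = λ·(21 - 9) - 13 ≡ 27. → (9, 27)
4Q: (9, 27) + (23, 10). λ = (10 - 27)/(23 - 9) ≡ 12/14 mod 29. 14⁻¹ ≡ 27 (mod 29) since 14·27 = 378 ≡ 1, so λ ≡ 5.
  x = λ² - 9 - 23 = 25 - 32 ≡ 22; y = λ·(9 - 22) - 27 ≡ 24. → (22, 24)
5Q: (22, 24) + (23, 10). λ = (10 - 24)/(23 - 22) ≡ 15/1 mod 29. 1⁻¹ ≡ 1 (mod 29) since 1·1 = 1 ≡ 1, so λ ≡ 15.
  x = λ² - 22 - 23 = 225 - 45 ≡ 6; y = λ·(22 - 6) - 24 ≡ 13. → (6, 13)
6Q: (6, 13) + (23, 10). λ = (10 - 13)/(23 - 6) ≡ 26/17 mod 29. 17⁻¹ ≡ 12 (mod 29) since 17·12 = 204 ≡ 1, so λ ≡ 22.
  x = λ² - 6 - 23 = 484 - 29 ≡ 20; y = λ·(6 - 20) - 13 ≡ 27. → (20, 27)
7Q: (20, 27) + (23, 10). λ = (10 - 27)/(23 - 20) ≡ 12/3 mod 29. 3⁻¹ ≡ 10 (mod 29) since 3·10 = 30 ≡ 1, so λ ≡ 4.
  x = λ² - 20 - 23 = 16 - 43 ≡ 2; y = λ·(20 - 2) - 27 ≡ 16. → (2, 16)

(2, 16)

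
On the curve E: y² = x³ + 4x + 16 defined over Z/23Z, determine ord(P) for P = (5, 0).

2

2P: (5, 0) + (5, 0): same x and y₁ ≡ -y₂, so the sum is 𝒪.
2P = 𝒪, so the order is 2.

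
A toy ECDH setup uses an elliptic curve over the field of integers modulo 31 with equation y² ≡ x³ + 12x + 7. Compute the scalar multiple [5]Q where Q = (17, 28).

O

Repeated addition: build up to 5Q.
2Q: tangent at (17, 28): λ = (3·17² + 12)/(2·28) ≡ 11/25. 25⁻¹ ≡ 5 (mod 31), so λ ≡ 11·5 ≡ 24.
  x = λ² - 17 - 17 = 576 - 34 ≡ 15; y = λ·(17 - 15) - 28 ≡ 20. → (15, 20)
3Q: (15, 20) + (17, 28). λ = (28 - 20)/(17 - 15) ≡ 8/2 mod 31. 2⁻¹ ≡ 16 (mod 31), so λ ≡ 4.
  x = λ² - 15 - 17 = 16 - 32 ≡ 15; y = λ·(15 - 15) - 20 ≡ 11. → (15, 11)
4Q: (15, 11) + (17, 28). λ = (28 - 11)/(17 - 15) ≡ 17/2 mod 31. 2⁻¹ ≡ 16 (mod 31), so λ ≡ 24.
  x = λ² - 15 - 17 = 576 - 32 ≡ 17; y = λ·(15 - 17) - 11 ≡ 3. → (17, 3)
5Q: (17, 3) + (17, 28): same x and y₁ ≡ -y₂, so the sum is ∞.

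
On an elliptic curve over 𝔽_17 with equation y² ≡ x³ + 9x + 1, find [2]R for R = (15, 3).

tangent at (15, 3): λ = (3·15² + 9)/(2·3) ≡ 4/6. 6⁻¹ ≡ 3 (mod 17), so λ ≡ 4·3 ≡ 12.
  x = λ² - 15 - 15 = 144 - 30 ≡ 12; y = λ·(15 - 12) - 3 ≡ 16. → (12, 16)

(12, 16)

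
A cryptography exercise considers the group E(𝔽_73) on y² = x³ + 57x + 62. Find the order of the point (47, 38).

2P: tangent at (47, 38): λ = (3·47² + 57)/(2·38) ≡ 41/3. 3⁻¹ ≡ 49 (mod 73) since 3·49 = 147 ≡ 1, so λ ≡ 41·49 ≡ 38.
  x = λ² - 47 - 47 = 1444 - 94 ≡ 36; y = λ·(47 - 36) - 38 ≡ 15. → (36, 15)
3P: (36, 15) + (47, 38). λ = (38 - 15)/(47 - 36) ≡ 23/11 mod 73. 11⁻¹ ≡ 20 (mod 73), so λ ≡ 22.
  x = λ² - 36 - 47 = 484 - 83 ≡ 36; y = λ·(36 - 36) - 15 ≡ 58. → (36, 58)
4P: (36, 58) + (47, 38). λ = (38 - 58)/(47 - 36) ≡ 53/11 mod 73. 11⁻¹ ≡ 20 (mod 73), so λ ≡ 38.
  x = λ² - 36 - 47 = 1444 - 83 ≡ 47; y = λ·(36 - 47) - 58 ≡ 35. → (47, 35)
5P: (47, 35) + (47, 38): same x and y₁ ≡ -y₂, so the sum is ∞.
5P = ∞, so the order is 5.

5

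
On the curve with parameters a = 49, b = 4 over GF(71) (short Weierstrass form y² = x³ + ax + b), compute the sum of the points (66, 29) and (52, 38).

(66, 29) + (52, 38). λ = (38 - 29)/(52 - 66) ≡ 9/57 mod 71. 57⁻¹ ≡ 5 (mod 71), so λ ≡ 45.
  x = λ² - 66 - 52 = 2025 - 118 ≡ 61; y = λ·(66 - 61) - 29 ≡ 54. → (61, 54)

(61, 54)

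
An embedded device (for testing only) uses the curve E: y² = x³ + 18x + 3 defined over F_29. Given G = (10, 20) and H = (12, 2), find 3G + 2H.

(24, 22)

First 3G:
Repeated addition: build up to 3G.
2G: tangent at (10, 20): λ = (3·10² + 18)/(2·20) ≡ 28/11. 11⁻¹ ≡ 8 (mod 29), so λ ≡ 28·8 ≡ 21.
  x = λ² - 10 - 10 = 441 - 20 ≡ 15; y = λ·(10 - 15) - 20 ≡ 20. → (15, 20)
3G: (15, 20) + (10, 20). λ = (20 - 20)/(10 - 15) ≡ 0/24 mod 29. 24⁻¹ ≡ 23 (mod 29) since 24·23 = 552 ≡ 1, so λ ≡ 0.
  x = λ² - 15 - 10 = 0 - 25 ≡ 4; y = λ·(15 - 4) - 20 ≡ 9. → (4, 9)
3G = (4, 9).
Next 2H:
Repeated addition: build up to 2H.
2H: tangent at (12, 2): λ = (3·12² + 18)/(2·2) ≡ 15/4. 4⁻¹ ≡ 22 (mod 29) since 4·22 = 88 ≡ 1, so λ ≡ 15·22 ≡ 11.
  x = λ² - 12 - 12 = 121 - 24 ≡ 10; y = λ·(12 - 10) - 2 ≡ 20. → (10, 20)
2H = (10, 20).
Finally 3G + 2H:
(4, 9) + (10, 20). λ = (20 - 9)/(10 - 4) ≡ 11/6 mod 29. 6⁻¹ ≡ 5 (mod 29), so λ ≡ 26.
  x = λ² - 4 - 10 = 676 - 14 ≡ 24; y = λ·(4 - 24) - 9 ≡ 22. → (24, 22)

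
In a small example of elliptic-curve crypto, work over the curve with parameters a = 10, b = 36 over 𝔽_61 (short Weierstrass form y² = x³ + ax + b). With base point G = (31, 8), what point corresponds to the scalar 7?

Repeated addition: build up to 7G.
2G: tangent at (31, 8): λ = (3·31² + 10)/(2·8) ≡ 26/16. 16⁻¹ ≡ 42 (mod 61), so λ ≡ 26·42 ≡ 55.
  x = λ² - 31 - 31 = 3025 - 62 ≡ 35; y = λ·(31 - 35) - 8 ≡ 16. → (35, 16)
3G: (35, 16) + (31, 8). λ = (8 - 16)/(31 - 35) ≡ 53/57 mod 61. 57⁻¹ ≡ 15 (mod 61) since 57·15 = 855 ≡ 1, so λ ≡ 2.
  x = λ² - 35 - 31 = 4 - 66 ≡ 60; y = λ·(35 - 60) - 16 ≡ 56. → (60, 56)
4G: (60, 56) + (31, 8). λ = (8 - 56)/(31 - 60) ≡ 13/32 mod 61. 32⁻¹ ≡ 21 (mod 61), so λ ≡ 29.
  x = λ² - 60 - 31 = 841 - 91 ≡ 18; y = λ·(60 - 18) - 56 ≡ 3. → (18, 3)
5G: (18, 3) + (31, 8). λ = (8 - 3)/(31 - 18) ≡ 5/13 mod 61. 13⁻¹ ≡ 47 (mod 61), so λ ≡ 52.
  x = λ² - 18 - 31 = 2704 - 49 ≡ 32; y = λ·(18 - 32) - 3 ≡ 1. → (32, 1)
6G: (32, 1) + (31, 8). λ = (8 - 1)/(31 - 32) ≡ 7/60 mod 61. 60⁻¹ ≡ 60 (mod 61) since 60·60 = 3600 ≡ 1, so λ ≡ 54.
  x = λ² - 32 - 31 = 2916 - 63 ≡ 47; y = λ·(32 - 47) - 1 ≡ 43. → (47, 43)
7G: (47, 43) + (31, 8). λ = (8 - 43)/(31 - 47) ≡ 26/45 mod 61. 45⁻¹ ≡ 19 (mod 61), so λ ≡ 6.
  x = λ² - 47 - 31 = 36 - 78 ≡ 19; y = λ·(47 - 19) - 43 ≡ 3. → (19, 3)

(19, 3)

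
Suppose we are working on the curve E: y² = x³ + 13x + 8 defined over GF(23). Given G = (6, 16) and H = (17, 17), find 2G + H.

First 2G:
Repeated addition: build up to 2G.
2G: tangent at (6, 16): λ = (3·6² + 13)/(2·16) ≡ 6/9. 9⁻¹ ≡ 18 (mod 23) since 9·18 = 162 ≡ 1, so λ ≡ 6·18 ≡ 16.
  x = λ² - 6 - 6 = 256 - 12 ≡ 14; y = λ·(6 - 14) - 16 ≡ 17. → (14, 17)
2G = (14, 17).
Finally 2G + H:
(14, 17) + (17, 17). λ = (17 - 17)/(17 - 14) ≡ 0/3 mod 23. 3⁻¹ ≡ 8 (mod 23), so λ ≡ 0.
  x = λ² - 14 - 17 = 0 - 31 ≡ 15; y = λ·(14 - 15) - 17 ≡ 6. → (15, 6)

(15, 6)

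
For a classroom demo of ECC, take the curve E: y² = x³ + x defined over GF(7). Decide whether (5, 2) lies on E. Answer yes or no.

yes

y² = 2² ≡ 4; x³ + 1x + 0 = 130 ≡ 4 (mod 7). 4 = 4.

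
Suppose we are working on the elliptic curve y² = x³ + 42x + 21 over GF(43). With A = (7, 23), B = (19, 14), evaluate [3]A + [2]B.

First 3A:
Repeated addition: build up to 3A.
2A: tangent at (7, 23): λ = (3·7² + 42)/(2·23) ≡ 17/3. 3⁻¹ ≡ 29 (mod 43), so λ ≡ 17·29 ≡ 20.
  x = λ² - 7 - 7 = 400 - 14 ≡ 42; y = λ·(7 - 42) - 23 ≡ 8. → (42, 8)
3A: (42, 8) + (7, 23). λ = (23 - 8)/(7 - 42) ≡ 15/8 mod 43. 8⁻¹ ≡ 27 (mod 43), so λ ≡ 18.
  x = λ² - 42 - 7 = 324 - 49 ≡ 17; y = λ·(42 - 17) - 8 ≡ 12. → (17, 12)
3A = (17, 12).
Next 2B:
Repeated addition: build up to 2B.
2B: tangent at (19, 14): λ = (3·19² + 42)/(2·14) ≡ 7/28. 28⁻¹ ≡ 20 (mod 43) since 28·20 = 560 ≡ 1, so λ ≡ 7·20 ≡ 11.
  x = λ² - 19 - 19 = 121 - 38 ≡ 40; y = λ·(19 - 40) - 14 ≡ 13. → (40, 13)
2B = (40, 13).
Finally 3A + 2B:
(17, 12) + (40, 13). λ = (13 - 12)/(40 - 17) ≡ 1/23 mod 43. 23⁻¹ ≡ 15 (mod 43), so λ ≡ 15.
  x = λ² - 17 - 40 = 225 - 57 ≡ 39; y = λ·(17 - 39) - 12 ≡ 2. → (39, 2)

(39, 2)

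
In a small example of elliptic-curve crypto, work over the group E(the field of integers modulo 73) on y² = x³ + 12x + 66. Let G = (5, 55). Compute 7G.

(18, 36)

Repeated addition: build up to 7G.
2G: tangent at (5, 55): λ = (3·5² + 12)/(2·55) ≡ 14/37. 37⁻¹ ≡ 2 (mod 73) since 37·2 = 74 ≡ 1, so λ ≡ 14·2 ≡ 28.
  x = λ² - 5 - 5 = 784 - 10 ≡ 44; y = λ·(5 - 44) - 55 ≡ 21. → (44, 21)
3G: (44, 21) + (5, 55). λ = (55 - 21)/(5 - 44) ≡ 34/34 mod 73. 34⁻¹ ≡ 58 (mod 73), so λ ≡ 1.
  x = λ² - 44 - 5 = 1 - 49 ≡ 25; y = λ·(44 - 25) - 21 ≡ 71. → (25, 71)
4G: (25, 71) + (5, 55). λ = (55 - 71)/(5 - 25) ≡ 57/53 mod 73. 53⁻¹ ≡ 62 (mod 73), so λ ≡ 30.
  x = λ² - 25 - 5 = 900 - 30 ≡ 67; y = λ·(25 - 67) - 71 ≡ 56. → (67, 56)
5G: (67, 56) + (5, 55). λ = (55 - 56)/(5 - 67) ≡ 72/11 mod 73. 11⁻¹ ≡ 20 (mod 73) since 11·20 = 220 ≡ 1, so λ ≡ 53.
  x = λ² - 67 - 5 = 2809 - 72 ≡ 36; y = λ·(67 - 36) - 56 ≡ 54. → (36, 54)
6G: (36, 54) + (5, 55). λ = (55 - 54)/(5 - 36) ≡ 1/42 mod 73. 42⁻¹ ≡ 40 (mod 73) since 42·40 = 1680 ≡ 1, so λ ≡ 40.
  x = λ² - 36 - 5 = 1600 - 41 ≡ 26; y = λ·(36 - 26) - 54 ≡ 54. → (26, 54)
7G: (26, 54) + (5, 55). λ = (55 - 54)/(5 - 26) ≡ 1/52 mod 73. 52⁻¹ ≡ 66 (mod 73) since 52·66 = 3432 ≡ 1, so λ ≡ 66.
  x = λ² - 26 - 5 = 4356 - 31 ≡ 18; y = λ·(26 - 18) - 54 ≡ 36. → (18, 36)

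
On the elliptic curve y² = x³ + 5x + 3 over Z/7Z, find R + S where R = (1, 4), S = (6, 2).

(1, 4) + (6, 2). λ = (2 - 4)/(6 - 1) ≡ 5/5 mod 7. 5⁻¹ ≡ 3 (mod 7) since 5·3 = 15 ≡ 1, so λ ≡ 1.
  x = λ² - 1 - 6 = 1 - 7 ≡ 1; y = λ·(1 - 1) - 4 ≡ 3. → (1, 3)

(1, 3)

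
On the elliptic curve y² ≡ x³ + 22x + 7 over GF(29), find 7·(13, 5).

Write G = (13, 5).
Double-and-add on 7 = (111)₂. Start with G = (13, 5) for the leading 1-bit.
double: tangent at (13, 5): λ = (3·13² + 22)/(2·5) ≡ 7/10. 10⁻¹ ≡ 3 (mod 29) since 10·3 = 30 ≡ 1, so λ ≡ 7·3 ≡ 21.
  x = λ² - 13 - 13 = 441 - 26 ≡ 9; y = λ·(13 - 9) - 5 ≡ 21. → (9, 21)
add G: (9, 21) + (13, 5). λ = (5 - 21)/(13 - 9) ≡ 13/4 mod 29. 4⁻¹ ≡ 22 (mod 29) since 4·22 = 88 ≡ 1, so λ ≡ 25.
  x = λ² - 9 - 13 = 625 - 22 ≡ 23; y = λ·(9 - 23) - 21 ≡ 6. → (23, 6)
double: tangent at (23, 6): λ = (3·23² + 22)/(2·6) ≡ 14/12. 12⁻¹ ≡ 17 (mod 29) since 12·17 = 204 ≡ 1, so λ ≡ 14·17 ≡ 6.
  x = λ² - 23 - 23 = 36 - 46 ≡ 19; y = λ·(23 - 19) - 6 ≡ 18. → (19, 18)
add G: (19, 18) + (13, 5). λ = (5 - 18)/(13 - 19) ≡ 16/23 mod 29. 23⁻¹ ≡ 24 (mod 29), so λ ≡ 7.
  x = λ² - 19 - 13 = 49 - 32 ≡ 17; y = λ·(19 - 17) - 18 ≡ 25. → (17, 25)

(17, 25)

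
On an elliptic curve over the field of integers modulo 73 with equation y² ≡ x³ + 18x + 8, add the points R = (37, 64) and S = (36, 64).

(0, 9)

(37, 64) + (36, 64). λ = (64 - 64)/(36 - 37) ≡ 0/72 mod 73. 72⁻¹ ≡ 72 (mod 73), so λ ≡ 0.
  x = λ² - 37 - 36 = 0 - 73 ≡ 0; y = λ·(37 - 0) - 64 ≡ 9. → (0, 9)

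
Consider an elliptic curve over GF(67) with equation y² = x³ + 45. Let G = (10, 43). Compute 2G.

(40, 44)

tangent at (10, 43): λ = (3·10² + 0)/(2·43) ≡ 32/19. 19⁻¹ ≡ 60 (mod 67), so λ ≡ 32·60 ≡ 44.
  x = λ² - 10 - 10 = 1936 - 20 ≡ 40; y = λ·(10 - 40) - 43 ≡ 44. → (40, 44)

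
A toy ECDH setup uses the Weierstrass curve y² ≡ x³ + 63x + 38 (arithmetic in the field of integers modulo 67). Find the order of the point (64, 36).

2P: tangent at (64, 36): λ = (3·64² + 63)/(2·36) ≡ 23/5. 5⁻¹ ≡ 27 (mod 67), so λ ≡ 23·27 ≡ 18.
  x = λ² - 64 - 64 = 324 - 128 ≡ 62; y = λ·(64 - 62) - 36 ≡ 0. → (62, 0)
3P: (62, 0) + (64, 36). λ = (36 - 0)/(64 - 62) ≡ 36/2 mod 67. 2⁻¹ ≡ 34 (mod 67) since 2·34 = 68 ≡ 1, so λ ≡ 18.
  x = λ² - 62 - 64 = 324 - 126 ≡ 64; y = λ·(62 - 64) - 0 ≡ 31. → (64, 31)
4P: (64, 31) + (64, 36): same x and y₁ ≡ -y₂, so the sum is ∞.
4P = ∞, so the order is 4.

4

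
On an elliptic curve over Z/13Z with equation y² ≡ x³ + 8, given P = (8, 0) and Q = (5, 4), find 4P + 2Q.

(7, 0)

First 4P:
Repeated addition: build up to 4P.
2P: (8, 0) + (8, 0): same x and y₁ ≡ -y₂, so the sum is 𝒪.
3P: 𝒪 + (8, 0) = (8, 0) (identity).
4P: (8, 0) + (8, 0): same x and y₁ ≡ -y₂, so the sum is 𝒪.
4P = 𝒪.
Next 2Q:
Repeated addition: build up to 2Q.
2Q: tangent at (5, 4): λ = (3·5² + 0)/(2·4) ≡ 10/8. 8⁻¹ ≡ 5 (mod 13), so λ ≡ 10·5 ≡ 11.
  x = λ² - 5 - 5 = 121 - 10 ≡ 7; y = λ·(5 - 7) - 4 ≡ 0. → (7, 0)
2Q = (7, 0).
Finally 4P + 2Q:
𝒪 + (7, 0) = (7, 0) (identity).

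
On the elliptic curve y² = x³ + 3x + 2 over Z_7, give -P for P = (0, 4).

(0, 3)

-(0, 4) = (0, -4 mod 7) = (0, 3).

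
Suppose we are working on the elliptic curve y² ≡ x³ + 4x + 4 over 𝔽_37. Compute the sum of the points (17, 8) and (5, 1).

(17, 8) + (5, 1). λ = (1 - 8)/(5 - 17) ≡ 30/25 mod 37. 25⁻¹ ≡ 3 (mod 37), so λ ≡ 16.
  x = λ² - 17 - 5 = 256 - 22 ≡ 12; y = λ·(17 - 12) - 8 ≡ 35. → (12, 35)

(12, 35)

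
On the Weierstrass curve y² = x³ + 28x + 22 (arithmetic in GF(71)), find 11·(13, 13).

(12, 58)

Write G = (13, 13).
Repeated addition: build up to 11G.
2G: tangent at (13, 13): λ = (3·13² + 28)/(2·13) ≡ 38/26. 26⁻¹ ≡ 41 (mod 71), so λ ≡ 38·41 ≡ 67.
  x = λ² - 13 - 13 = 4489 - 26 ≡ 61; y = λ·(13 - 61) - 13 ≡ 37. → (61, 37)
3G: (61, 37) + (13, 13). λ = (13 - 37)/(13 - 61) ≡ 47/23 mod 71. 23⁻¹ ≡ 34 (mod 71) since 23·34 = 782 ≡ 1, so λ ≡ 36.
  x = λ² - 61 - 13 = 1296 - 74 ≡ 15; y = λ·(61 - 15) - 37 ≡ 57. → (15, 57)
4G: (15, 57) + (13, 13). λ = (13 - 57)/(13 - 15) ≡ 27/69 mod 71. 69⁻¹ ≡ 35 (mod 71), so λ ≡ 22.
  x = λ² - 15 - 13 = 484 - 28 ≡ 30; y = λ·(15 - 30) - 57 ≡ 39. → (30, 39)
5G: (30, 39) + (13, 13). λ = (13 - 39)/(13 - 30) ≡ 45/54 mod 71. 54⁻¹ ≡ 25 (mod 71) since 54·25 = 1350 ≡ 1, so λ ≡ 60.
  x = λ² - 30 - 13 = 3600 - 43 ≡ 7; y = λ·(30 - 7) - 39 ≡ 63. → (7, 63)
6G: (7, 63) + (13, 13). λ = (13 - 63)/(13 - 7) ≡ 21/6 mod 71. 6⁻¹ ≡ 12 (mod 71), so λ ≡ 39.
  x = λ² - 7 - 13 = 1521 - 20 ≡ 10; y = λ·(7 - 10) - 63 ≡ 33. → (10, 33)
7G: (10, 33) + (13, 13). λ = (13 - 33)/(13 - 10) ≡ 51/3 mod 71. 3⁻¹ ≡ 24 (mod 71) since 3·24 = 72 ≡ 1, so λ ≡ 17.
  x = λ² - 10 - 13 = 289 - 23 ≡ 53; y = λ·(10 - 53) - 33 ≡ 17. → (53, 17)
8G: (53, 17) + (13, 13). λ = (13 - 17)/(13 - 53) ≡ 67/31 mod 71. 31⁻¹ ≡ 55 (mod 71), so λ ≡ 64.
  x = λ² - 53 - 13 = 4096 - 66 ≡ 54; y = λ·(53 - 54) - 17 ≡ 61. → (54, 61)
9G: (54, 61) + (13, 13). λ = (13 - 61)/(13 - 54) ≡ 23/30 mod 71. 30⁻¹ ≡ 45 (mod 71), so λ ≡ 41.
  x = λ² - 54 - 13 = 1681 - 67 ≡ 52; y = λ·(54 - 52) - 61 ≡ 21. → (52, 21)
10G: (52, 21) + (13, 13). λ = (13 - 21)/(13 - 52) ≡ 63/32 mod 71. 32⁻¹ ≡ 20 (mod 71) since 32·20 = 640 ≡ 1, so λ ≡ 53.
  x = λ² - 52 - 13 = 2809 - 65 ≡ 46; y = λ·(52 - 46) - 21 ≡ 13. → (46, 13)
11G: (46, 13) + (13, 13). λ = (13 - 13)/(13 - 46) ≡ 0/38 mod 71. 38⁻¹ ≡ 43 (mod 71), so λ ≡ 0.
  x = λ² - 46 - 13 = 0 - 59 ≡ 12; y = λ·(46 - 12) - 13 ≡ 58. → (12, 58)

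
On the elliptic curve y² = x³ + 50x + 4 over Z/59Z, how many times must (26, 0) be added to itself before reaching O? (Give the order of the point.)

2P: (26, 0) + (26, 0): same x and y₁ ≡ -y₂, so the sum is O.
2P = O, so the order is 2.

2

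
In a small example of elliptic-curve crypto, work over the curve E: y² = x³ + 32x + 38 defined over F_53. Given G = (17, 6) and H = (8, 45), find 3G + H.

First 3G:
Repeated addition: build up to 3G.
2G: tangent at (17, 6): λ = (3·17² + 32)/(2·6) ≡ 51/12. 12⁻¹ ≡ 31 (mod 53), so λ ≡ 51·31 ≡ 44.
  x = λ² - 17 - 17 = 1936 - 34 ≡ 47; y = λ·(17 - 47) - 6 ≡ 52. → (47, 52)
3G: (47, 52) + (17, 6). λ = (6 - 52)/(17 - 47) ≡ 7/23 mod 53. 23⁻¹ ≡ 30 (mod 53), so λ ≡ 51.
  x = λ² - 47 - 17 = 2601 - 64 ≡ 46; y = λ·(47 - 46) - 52 ≡ 52. → (46, 52)
3G = (46, 52).
Finally 3G + H:
(46, 52) + (8, 45). λ = (45 - 52)/(8 - 46) ≡ 46/15 mod 53. 15⁻¹ ≡ 46 (mod 53), so λ ≡ 49.
  x = λ² - 46 - 8 = 2401 - 54 ≡ 15; y = λ·(46 - 15) - 52 ≡ 36. → (15, 36)

(15, 36)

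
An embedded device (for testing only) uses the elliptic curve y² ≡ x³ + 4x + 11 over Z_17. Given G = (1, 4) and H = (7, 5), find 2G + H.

First 2G:
Repeated addition: build up to 2G.
2G: tangent at (1, 4): λ = (3·1² + 4)/(2·4) ≡ 7/8. 8⁻¹ ≡ 15 (mod 17) since 8·15 = 120 ≡ 1, so λ ≡ 7·15 ≡ 3.
  x = λ² - 1 - 1 = 9 - 2 ≡ 7; y = λ·(1 - 7) - 4 ≡ 12. → (7, 12)
2G = (7, 12).
Finally 2G + H:
(7, 12) + (7, 5): same x and y₁ ≡ -y₂, so the sum is the point at infinity.

O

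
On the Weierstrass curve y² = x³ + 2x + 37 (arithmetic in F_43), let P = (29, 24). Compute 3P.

(41, 38)

Repeated addition: build up to 3P.
2P: tangent at (29, 24): λ = (3·29² + 2)/(2·24) ≡ 31/5. 5⁻¹ ≡ 26 (mod 43) since 5·26 = 130 ≡ 1, so λ ≡ 31·26 ≡ 32.
  x = λ² - 29 - 29 = 1024 - 58 ≡ 20; y = λ·(29 - 20) - 24 ≡ 6. → (20, 6)
3P: (20, 6) + (29, 24). λ = (24 - 6)/(29 - 20) ≡ 18/9 mod 43. 9⁻¹ ≡ 24 (mod 43) since 9·24 = 216 ≡ 1, so λ ≡ 2.
  x = λ² - 20 - 29 = 4 - 49 ≡ 41; y = λ·(20 - 41) - 6 ≡ 38. → (41, 38)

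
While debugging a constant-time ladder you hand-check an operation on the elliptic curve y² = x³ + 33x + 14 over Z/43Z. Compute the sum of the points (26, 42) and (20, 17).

(6, 27)

(26, 42) + (20, 17). λ = (17 - 42)/(20 - 26) ≡ 18/37 mod 43. 37⁻¹ ≡ 7 (mod 43), so λ ≡ 40.
  x = λ² - 26 - 20 = 1600 - 46 ≡ 6; y = λ·(26 - 6) - 42 ≡ 27. → (6, 27)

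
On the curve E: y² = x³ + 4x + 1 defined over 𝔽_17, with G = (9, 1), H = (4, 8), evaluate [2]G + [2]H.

First 2G:
Repeated addition: build up to 2G.
2G: tangent at (9, 1): λ = (3·9² + 4)/(2·1) ≡ 9/2. 2⁻¹ ≡ 9 (mod 17) since 2·9 = 18 ≡ 1, so λ ≡ 9·9 ≡ 13.
  x = λ² - 9 - 9 = 169 - 18 ≡ 15; y = λ·(9 - 15) - 1 ≡ 6. → (15, 6)
2G = (15, 6).
Next 2H:
Repeated addition: build up to 2H.
2H: tangent at (4, 8): λ = (3·4² + 4)/(2·8) ≡ 1/16. 16⁻¹ ≡ 16 (mod 17) since 16·16 = 256 ≡ 1, so λ ≡ 1·16 ≡ 16.
  x = λ² - 4 - 4 = 256 - 8 ≡ 10; y = λ·(4 - 10) - 8 ≡ 15. → (10, 15)
2H = (10, 15).
Finally 2G + 2H:
(15, 6) + (10, 15). λ = (15 - 6)/(10 - 15) ≡ 9/12 mod 17. 12⁻¹ ≡ 10 (mod 17), so λ ≡ 5.
  x = λ² - 15 - 10 = 25 - 25 ≡ 0; y = λ·(15 - 0) - 6 ≡ 1. → (0, 1)

(0, 1)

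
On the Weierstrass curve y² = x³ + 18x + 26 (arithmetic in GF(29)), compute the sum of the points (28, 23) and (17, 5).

(14, 21)

(28, 23) + (17, 5). λ = (5 - 23)/(17 - 28) ≡ 11/18 mod 29. 18⁻¹ ≡ 21 (mod 29) since 18·21 = 378 ≡ 1, so λ ≡ 28.
  x = λ² - 28 - 17 = 784 - 45 ≡ 14; y = λ·(28 - 14) - 23 ≡ 21. → (14, 21)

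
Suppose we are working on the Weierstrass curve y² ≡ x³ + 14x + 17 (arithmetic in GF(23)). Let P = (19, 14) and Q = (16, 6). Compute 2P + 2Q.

First 2P:
Repeated addition: build up to 2P.
2P: tangent at (19, 14): λ = (3·19² + 14)/(2·14) ≡ 16/5. 5⁻¹ ≡ 14 (mod 23), so λ ≡ 16·14 ≡ 17.
  x = λ² - 19 - 19 = 289 - 38 ≡ 21; y = λ·(19 - 21) - 14 ≡ 21. → (21, 21)
2P = (21, 21).
Next 2Q:
Repeated addition: build up to 2Q.
2Q: tangent at (16, 6): λ = (3·16² + 14)/(2·6) ≡ 0/12. 12⁻¹ ≡ 2 (mod 23), so λ ≡ 0·2 ≡ 0.
  x = λ² - 16 - 16 = 0 - 32 ≡ 14; y = λ·(16 - 14) - 6 ≡ 17. → (14, 17)
2Q = (14, 17).
Finally 2P + 2Q:
(21, 21) + (14, 17). λ = (17 - 21)/(14 - 21) ≡ 19/16 mod 23. 16⁻¹ ≡ 13 (mod 23), so λ ≡ 17.
  x = λ² - 21 - 14 = 289 - 35 ≡ 1; y = λ·(21 - 1) - 21 ≡ 20. → (1, 20)

(1, 20)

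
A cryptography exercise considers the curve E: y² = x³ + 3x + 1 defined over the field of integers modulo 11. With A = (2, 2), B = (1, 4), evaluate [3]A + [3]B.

(0, 10)

First 3A:
Repeated addition: build up to 3A.
2A: tangent at (2, 2): λ = (3·2² + 3)/(2·2) ≡ 4/4. 4⁻¹ ≡ 3 (mod 11), so λ ≡ 4·3 ≡ 1.
  x = λ² - 2 - 2 = 1 - 4 ≡ 8; y = λ·(2 - 8) - 2 ≡ 3. → (8, 3)
3A: (8, 3) + (2, 2). λ = (2 - 3)/(2 - 8) ≡ 10/5 mod 11. 5⁻¹ ≡ 9 (mod 11) since 5·9 = 45 ≡ 1, so λ ≡ 2.
  x = λ² - 8 - 2 = 4 - 10 ≡ 5; y = λ·(8 - 5) - 3 ≡ 3. → (5, 3)
3A = (5, 3).
Next 3B:
Repeated addition: build up to 3B.
2B: tangent at (1, 4): λ = (3·1² + 3)/(2·4) ≡ 6/8. 8⁻¹ ≡ 7 (mod 11) since 8·7 = 56 ≡ 1, so λ ≡ 6·7 ≡ 9.
  x = λ² - 1 - 1 = 81 - 2 ≡ 2; y = λ·(1 - 2) - 4 ≡ 9. → (2, 9)
3B: (2, 9) + (1, 4). λ = (4 - 9)/(1 - 2) ≡ 6/10 mod 11. 10⁻¹ ≡ 10 (mod 11), so λ ≡ 5.
  x = λ² - 2 - 1 = 25 - 3 ≡ 0; y = λ·(2 - 0) - 9 ≡ 1. → (0, 1)
3B = (0, 1).
Finally 3A + 3B:
(5, 3) + (0, 1). λ = (1 - 3)/(0 - 5) ≡ 9/6 mod 11. 6⁻¹ ≡ 2 (mod 11), so λ ≡ 7.
  x = λ² - 5 - 0 = 49 - 5 ≡ 0; y = λ·(5 - 0) - 3 ≡ 10. → (0, 10)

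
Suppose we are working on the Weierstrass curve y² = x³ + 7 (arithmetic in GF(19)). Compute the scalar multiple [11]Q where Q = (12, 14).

Repeated addition: build up to 11Q.
2Q: tangent at (12, 14): λ = (3·12² + 0)/(2·14) ≡ 14/9. 9⁻¹ ≡ 17 (mod 19), so λ ≡ 14·17 ≡ 10.
  x = λ² - 12 - 12 = 100 - 24 ≡ 0; y = λ·(12 - 0) - 14 ≡ 11. → (0, 11)
3Q: (0, 11) + (12, 14). λ = (14 - 11)/(12 - 0) ≡ 3/12 mod 19. 12⁻¹ ≡ 8 (mod 19) since 12·8 = 96 ≡ 1, so λ ≡ 5.
  x = λ² - 0 - 12 = 25 - 12 ≡ 13; y = λ·(0 - 13) - 11 ≡ 0. → (13, 0)
4Q: (13, 0) + (12, 14). λ = (14 - 0)/(12 - 13) ≡ 14/18 mod 19. 18⁻¹ ≡ 18 (mod 19) since 18·18 = 324 ≡ 1, so λ ≡ 5.
  x = λ² - 13 - 12 = 25 - 25 ≡ 0; y = λ·(13 - 0) - 0 ≡ 8. → (0, 8)
5Q: (0, 8) + (12, 14). λ = (14 - 8)/(12 - 0) ≡ 6/12 mod 19. 12⁻¹ ≡ 8 (mod 19) since 12·8 = 96 ≡ 1, so λ ≡ 10.
  x = λ² - 0 - 12 = 100 - 12 ≡ 12; y = λ·(0 - 12) - 8 ≡ 5. → (12, 5)
6Q: (12, 5) + (12, 14): same x and y₁ ≡ -y₂, so the sum is O.
7Q: O + (12, 14) = (12, 14) (identity).
8Q: tangent at (12, 14): λ = (3·12² + 0)/(2·14) ≡ 14/9. 9⁻¹ ≡ 17 (mod 19) since 9·17 = 153 ≡ 1, so λ ≡ 14·17 ≡ 10.
  x = λ² - 12 - 12 = 100 - 24 ≡ 0; y = λ·(12 - 0) - 14 ≡ 11. → (0, 11)
9Q: (0, 11) + (12, 14). λ = (14 - 11)/(12 - 0) ≡ 3/12 mod 19. 12⁻¹ ≡ 8 (mod 19) since 12·8 = 96 ≡ 1, so λ ≡ 5.
  x = λ² - 0 - 12 = 25 - 12 ≡ 13; y = λ·(0 - 13) - 11 ≡ 0. → (13, 0)
10Q: (13, 0) + (12, 14). λ = (14 - 0)/(12 - 13) ≡ 14/18 mod 19. 18⁻¹ ≡ 18 (mod 19) since 18·18 = 324 ≡ 1, so λ ≡ 5.
  x = λ² - 13 - 12 = 25 - 25 ≡ 0; y = λ·(13 - 0) - 0 ≡ 8. → (0, 8)
11Q: (0, 8) + (12, 14). λ = (14 - 8)/(12 - 0) ≡ 6/12 mod 19. 12⁻¹ ≡ 8 (mod 19), so λ ≡ 10.
  x = λ² - 0 - 12 = 100 - 12 ≡ 12; y = λ·(0 - 12) - 8 ≡ 5. → (12, 5)

(12, 5)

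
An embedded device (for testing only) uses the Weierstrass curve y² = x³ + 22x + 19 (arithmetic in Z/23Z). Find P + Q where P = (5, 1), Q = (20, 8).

(2, 5)

(5, 1) + (20, 8). λ = (8 - 1)/(20 - 5) ≡ 7/15 mod 23. 15⁻¹ ≡ 20 (mod 23) since 15·20 = 300 ≡ 1, so λ ≡ 2.
  x = λ² - 5 - 20 = 4 - 25 ≡ 2; y = λ·(5 - 2) - 1 ≡ 5. → (2, 5)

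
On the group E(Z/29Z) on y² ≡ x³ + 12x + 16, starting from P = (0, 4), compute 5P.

(25, 22)

Double-and-add on 5 = (101)₂. Start with P = (0, 4) for the leading 1-bit.
double: tangent at (0, 4): λ = (3·0² + 12)/(2·4) ≡ 12/8. 8⁻¹ ≡ 11 (mod 29) since 8·11 = 88 ≡ 1, so λ ≡ 12·11 ≡ 16.
  x = λ² - 0 - 0 = 256 - 0 ≡ 24; y = λ·(0 - 24) - 4 ≡ 18. → (24, 18)
double: tangent at (24, 18): λ = (3·24² + 12)/(2·18) ≡ 0/7. 7⁻¹ ≡ 25 (mod 29), so λ ≡ 0·25 ≡ 0.
  x = λ² - 24 - 24 = 0 - 48 ≡ 10; y = λ·(24 - 10) - 18 ≡ 11. → (10, 11)
add P: (10, 11) + (0, 4). λ = (4 - 11)/(0 - 10) ≡ 22/19 mod 29. 19⁻¹ ≡ 26 (mod 29), so λ ≡ 21.
  x = λ² - 10 - 0 = 441 - 10 ≡ 25; y = λ·(10 - 25) - 11 ≡ 22. → (25, 22)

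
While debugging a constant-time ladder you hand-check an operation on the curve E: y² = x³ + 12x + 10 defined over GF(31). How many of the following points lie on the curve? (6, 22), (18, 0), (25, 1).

(6, 22): 22² ≡ 19, rhs ≡ 19 → on.
(18, 0): 0² ≡ 0, rhs ≡ 13 → off.
(25, 1): 1² ≡ 1, rhs ≡ 1 → on.

2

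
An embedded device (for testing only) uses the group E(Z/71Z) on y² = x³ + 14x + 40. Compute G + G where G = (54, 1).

tangent at (54, 1): λ = (3·54² + 14)/(2·1) ≡ 29/2. 2⁻¹ ≡ 36 (mod 71), so λ ≡ 29·36 ≡ 50.
  x = λ² - 54 - 54 = 2500 - 108 ≡ 49; y = λ·(54 - 49) - 1 ≡ 36. → (49, 36)

(49, 36)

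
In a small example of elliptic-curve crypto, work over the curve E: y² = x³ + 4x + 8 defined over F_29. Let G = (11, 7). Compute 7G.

Repeated addition: build up to 7G.
2G: tangent at (11, 7): λ = (3·11² + 4)/(2·7) ≡ 19/14. 14⁻¹ ≡ 27 (mod 29) since 14·27 = 378 ≡ 1, so λ ≡ 19·27 ≡ 20.
  x = λ² - 11 - 11 = 400 - 22 ≡ 1; y = λ·(11 - 1) - 7 ≡ 19. → (1, 19)
3G: (1, 19) + (11, 7). λ = (7 - 19)/(11 - 1) ≡ 17/10 mod 29. 10⁻¹ ≡ 3 (mod 29) since 10·3 = 30 ≡ 1, so λ ≡ 22.
  x = λ² - 1 - 11 = 484 - 12 ≡ 8; y = λ·(1 - 8) - 19 ≡ 1. → (8, 1)
4G: (8, 1) + (11, 7). λ = (7 - 1)/(11 - 8) ≡ 6/3 mod 29. 3⁻¹ ≡ 10 (mod 29), so λ ≡ 2.
  x = λ² - 8 - 11 = 4 - 19 ≡ 14; y = λ·(8 - 14) - 1 ≡ 16. → (14, 16)
5G: (14, 16) + (11, 7). λ = (7 - 16)/(11 - 14) ≡ 20/26 mod 29. 26⁻¹ ≡ 19 (mod 29), so λ ≡ 3.
  x = λ² - 14 - 11 = 9 - 25 ≡ 13; y = λ·(14 - 13) - 16 ≡ 16. → (13, 16)
6G: (13, 16) + (11, 7). λ = (7 - 16)/(11 - 13) ≡ 20/27 mod 29. 27⁻¹ ≡ 14 (mod 29) since 27·14 = 378 ≡ 1, so λ ≡ 19.
  x = λ² - 13 - 11 = 361 - 24 ≡ 18; y = λ·(13 - 18) - 16 ≡ 5. → (18, 5)
7G: (18, 5) + (11, 7). λ = (7 - 5)/(11 - 18) ≡ 2/22 mod 29. 22⁻¹ ≡ 4 (mod 29), so λ ≡ 8.
  x = λ² - 18 - 11 = 64 - 29 ≡ 6; y = λ·(18 - 6) - 5 ≡ 4. → (6, 4)

(6, 4)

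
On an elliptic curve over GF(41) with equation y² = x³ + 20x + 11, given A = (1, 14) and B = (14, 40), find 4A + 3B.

(5, 20)

First 4A:
Repeated addition: build up to 4A.
2A: tangent at (1, 14): λ = (3·1² + 20)/(2·14) ≡ 23/28. 28⁻¹ ≡ 22 (mod 41) since 28·22 = 616 ≡ 1, so λ ≡ 23·22 ≡ 14.
  x = λ² - 1 - 1 = 196 - 2 ≡ 30; y = λ·(1 - 30) - 14 ≡ 31. → (30, 31)
3A: (30, 31) + (1, 14). λ = (14 - 31)/(1 - 30) ≡ 24/12 mod 41. 12⁻¹ ≡ 24 (mod 41), so λ ≡ 2.
  x = λ² - 30 - 1 = 4 - 31 ≡ 14; y = λ·(30 - 14) - 31 ≡ 1. → (14, 1)
4A: (14, 1) + (1, 14). λ = (14 - 1)/(1 - 14) ≡ 13/28 mod 41. 28⁻¹ ≡ 22 (mod 41), so λ ≡ 40.
  x = λ² - 14 - 1 = 1600 - 15 ≡ 27; y = λ·(14 - 27) - 1 ≡ 12. → (27, 12)
4A = (27, 12).
Next 3B:
Repeated addition: build up to 3B.
2B: tangent at (14, 40): λ = (3·14² + 20)/(2·40) ≡ 34/39. 39⁻¹ ≡ 20 (mod 41) since 39·20 = 780 ≡ 1, so λ ≡ 34·20 ≡ 24.
  x = λ² - 14 - 14 = 576 - 28 ≡ 15; y = λ·(14 - 15) - 40 ≡ 18. → (15, 18)
3B: (15, 18) + (14, 40). λ = (40 - 18)/(14 - 15) ≡ 22/40 mod 41. 40⁻¹ ≡ 40 (mod 41), so λ ≡ 19.
  x = λ² - 15 - 14 = 361 - 29 ≡ 4; y = λ·(15 - 4) - 18 ≡ 27. → (4, 27)
3B = (4, 27).
Finally 4A + 3B:
(27, 12) + (4, 27). λ = (27 - 12)/(4 - 27) ≡ 15/18 mod 41. 18⁻¹ ≡ 16 (mod 41), so λ ≡ 35.
  x = λ² - 27 - 4 = 1225 - 31 ≡ 5; y = λ·(27 - 5) - 12 ≡ 20. → (5, 20)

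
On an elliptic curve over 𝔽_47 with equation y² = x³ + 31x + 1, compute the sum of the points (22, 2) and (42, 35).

(22, 2) + (42, 35). λ = (35 - 2)/(42 - 22) ≡ 33/20 mod 47. 20⁻¹ ≡ 40 (mod 47), so λ ≡ 4.
  x = λ² - 22 - 42 = 16 - 64 ≡ 46; y = λ·(22 - 46) - 2 ≡ 43. → (46, 43)

(46, 43)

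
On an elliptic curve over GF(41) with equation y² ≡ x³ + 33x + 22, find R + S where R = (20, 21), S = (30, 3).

(20, 21) + (30, 3). λ = (3 - 21)/(30 - 20) ≡ 23/10 mod 41. 10⁻¹ ≡ 37 (mod 41) since 10·37 = 370 ≡ 1, so λ ≡ 31.
  x = λ² - 20 - 30 = 961 - 50 ≡ 9; y = λ·(20 - 9) - 21 ≡ 33. → (9, 33)

(9, 33)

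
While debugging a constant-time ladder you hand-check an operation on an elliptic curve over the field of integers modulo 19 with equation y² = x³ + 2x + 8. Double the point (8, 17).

tangent at (8, 17): λ = (3·8² + 2)/(2·17) ≡ 4/15. 15⁻¹ ≡ 14 (mod 19) since 15·14 = 210 ≡ 1, so λ ≡ 4·14 ≡ 18.
  x = λ² - 8 - 8 = 324 - 16 ≡ 4; y = λ·(8 - 4) - 17 ≡ 17. → (4, 17)

(4, 17)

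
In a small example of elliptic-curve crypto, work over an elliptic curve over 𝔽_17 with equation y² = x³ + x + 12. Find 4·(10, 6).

(6, 8)

Write Q = (10, 6).
Double-and-add on 4 = (100)₂. Start with Q = (10, 6) for the leading 1-bit.
double: tangent at (10, 6): λ = (3·10² + 1)/(2·6) ≡ 12/12. 12⁻¹ ≡ 10 (mod 17), so λ ≡ 12·10 ≡ 1.
  x = λ² - 10 - 10 = 1 - 20 ≡ 15; y = λ·(10 - 15) - 6 ≡ 6. → (15, 6)
double: tangent at (15, 6): λ = (3·15² + 1)/(2·6) ≡ 13/12. 12⁻¹ ≡ 10 (mod 17), so λ ≡ 13·10 ≡ 11.
  x = λ² - 15 - 15 = 121 - 30 ≡ 6; y = λ·(15 - 6) - 6 ≡ 8. → (6, 8)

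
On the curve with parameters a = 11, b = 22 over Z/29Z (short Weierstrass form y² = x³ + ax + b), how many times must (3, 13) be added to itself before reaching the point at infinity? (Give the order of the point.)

2P: tangent at (3, 13): λ = (3·3² + 11)/(2·13) ≡ 9/26. 26⁻¹ ≡ 19 (mod 29), so λ ≡ 9·19 ≡ 26.
  x = λ² - 3 - 3 = 676 - 6 ≡ 3; y = λ·(3 - 3) - 13 ≡ 16. → (3, 16)
3P: (3, 16) + (3, 13): same x and y₁ ≡ -y₂, so the sum is the point at infinity.
3P = the point at infinity, so the order is 3.

3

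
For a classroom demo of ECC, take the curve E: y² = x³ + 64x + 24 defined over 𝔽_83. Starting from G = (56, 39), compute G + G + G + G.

Double-and-add on 4 = (100)₂. Start with G = (56, 39) for the leading 1-bit.
double: tangent at (56, 39): λ = (3·56² + 64)/(2·39) ≡ 10/78. 78⁻¹ ≡ 33 (mod 83) since 78·33 = 2574 ≡ 1, so λ ≡ 10·33 ≡ 81.
  x = λ² - 56 - 56 = 6561 - 112 ≡ 58; y = λ·(56 - 58) - 39 ≡ 48. → (58, 48)
double: tangent at (58, 48): λ = (3·58² + 64)/(2·48) ≡ 30/13. 13⁻¹ ≡ 32 (mod 83) since 13·32 = 416 ≡ 1, so λ ≡ 30·32 ≡ 47.
  x = λ² - 58 - 58 = 2209 - 116 ≡ 18; y = λ·(58 - 18) - 48 ≡ 6. → (18, 6)

(18, 6)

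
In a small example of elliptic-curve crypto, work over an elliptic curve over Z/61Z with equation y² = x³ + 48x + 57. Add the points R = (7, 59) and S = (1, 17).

(7, 59) + (1, 17). λ = (17 - 59)/(1 - 7) ≡ 19/55 mod 61. 55⁻¹ ≡ 10 (mod 61), so λ ≡ 7.
  x = λ² - 7 - 1 = 49 - 8 ≡ 41; y = λ·(7 - 41) - 59 ≡ 8. → (41, 8)

(41, 8)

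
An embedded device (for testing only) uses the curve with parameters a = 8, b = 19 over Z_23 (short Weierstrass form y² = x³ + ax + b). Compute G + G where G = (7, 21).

(17, 10)

tangent at (7, 21): λ = (3·7² + 8)/(2·21) ≡ 17/19. 19⁻¹ ≡ 17 (mod 23) since 19·17 = 323 ≡ 1, so λ ≡ 17·17 ≡ 13.
  x = λ² - 7 - 7 = 169 - 14 ≡ 17; y = λ·(7 - 17) - 21 ≡ 10. → (17, 10)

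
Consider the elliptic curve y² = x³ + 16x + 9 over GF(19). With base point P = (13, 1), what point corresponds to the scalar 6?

(6, 6)

Repeated addition: build up to 6P.
2P: tangent at (13, 1): λ = (3·13² + 16)/(2·1) ≡ 10/2. 2⁻¹ ≡ 10 (mod 19) since 2·10 = 20 ≡ 1, so λ ≡ 10·10 ≡ 5.
  x = λ² - 13 - 13 = 25 - 26 ≡ 18; y = λ·(13 - 18) - 1 ≡ 12. → (18, 12)
3P: (18, 12) + (13, 1). λ = (1 - 12)/(13 - 18) ≡ 8/14 mod 19. 14⁻¹ ≡ 15 (mod 19), so λ ≡ 6.
  x = λ² - 18 - 13 = 36 - 31 ≡ 5; y = λ·(18 - 5) - 12 ≡ 9. → (5, 9)
4P: (5, 9) + (13, 1). λ = (1 - 9)/(13 - 5) ≡ 11/8 mod 19. 8⁻¹ ≡ 12 (mod 19), so λ ≡ 18.
  x = λ² - 5 - 13 = 324 - 18 ≡ 2; y = λ·(5 - 2) - 9 ≡ 7. → (2, 7)
5P: (2, 7) + (13, 1). λ = (1 - 7)/(13 - 2) ≡ 13/11 mod 19. 11⁻¹ ≡ 7 (mod 19) since 11·7 = 77 ≡ 1, so λ ≡ 15.
  x = λ² - 2 - 13 = 225 - 15 ≡ 1; y = λ·(2 - 1) - 7 ≡ 8. → (1, 8)
6P: (1, 8) + (13, 1). λ = (1 - 8)/(13 - 1) ≡ 12/12 mod 19. 12⁻¹ ≡ 8 (mod 19), so λ ≡ 1.
  x = λ² - 1 - 13 = 1 - 14 ≡ 6; y = λ·(1 - 6) - 8 ≡ 6. → (6, 6)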